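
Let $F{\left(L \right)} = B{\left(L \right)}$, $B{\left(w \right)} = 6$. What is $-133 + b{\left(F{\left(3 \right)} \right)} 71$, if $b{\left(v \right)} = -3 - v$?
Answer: $-772$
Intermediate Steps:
$F{\left(L \right)} = 6$
$-133 + b{\left(F{\left(3 \right)} \right)} 71 = -133 + \left(-3 - 6\right) 71 = -133 - 639 = -772$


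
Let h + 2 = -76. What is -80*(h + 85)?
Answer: -560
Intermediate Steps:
h = -78 (h = -2 - 76 = -78)
-80*(h + 85) = -80*(-78 + 85) = -80*7 = -560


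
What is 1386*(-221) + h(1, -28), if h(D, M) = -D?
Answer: -306307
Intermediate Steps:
1386*(-221) + h(1, -28) = 1386*(-221) - 1*1 = -306306 - 1 = -306307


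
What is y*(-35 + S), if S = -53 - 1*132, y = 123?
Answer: -27060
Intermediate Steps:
S = -185 (S = -53 - 132 = -185)
y*(-35 + S) = 123*(-35 - 185) = 123*(-220) = -27060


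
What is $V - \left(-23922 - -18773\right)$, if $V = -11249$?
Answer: $-6100$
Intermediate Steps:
$V - \left(-23922 - -18773\right) = -11249 - \left(-23922 - -18773\right) = -11249 - \left(-23922 + 18773\right) = -11249 - -5149 = -11249 + 5149 = -6100$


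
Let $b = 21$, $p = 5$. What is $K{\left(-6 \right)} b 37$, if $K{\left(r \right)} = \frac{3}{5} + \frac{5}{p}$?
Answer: $\frac{6216}{5} \approx 1243.2$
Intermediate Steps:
$K{\left(r \right)} = \frac{8}{5}$ ($K{\left(r \right)} = \frac{3}{5} + \frac{5}{5} = 3 \cdot \frac{1}{5} + 5 \cdot \frac{1}{5} = \frac{3}{5} + 1 = \frac{8}{5}$)
$K{\left(-6 \right)} b 37 = \frac{8}{5} \cdot 21 \cdot 37 = \frac{168}{5} \cdot 37 = \frac{6216}{5}$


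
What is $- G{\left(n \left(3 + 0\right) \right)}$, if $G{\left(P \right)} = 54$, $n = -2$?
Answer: $-54$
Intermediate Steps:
$- G{\left(n \left(3 + 0\right) \right)} = \left(-1\right) 54 = -54$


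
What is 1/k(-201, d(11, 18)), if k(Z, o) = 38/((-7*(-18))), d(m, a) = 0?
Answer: 63/19 ≈ 3.3158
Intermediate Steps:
k(Z, o) = 19/63 (k(Z, o) = 38/126 = 38*(1/126) = 19/63)
1/k(-201, d(11, 18)) = 1/(19/63) = 63/19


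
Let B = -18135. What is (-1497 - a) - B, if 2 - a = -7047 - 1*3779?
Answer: 5810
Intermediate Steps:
a = 10828 (a = 2 - (-7047 - 1*3779) = 2 - (-7047 - 3779) = 2 - 1*(-10826) = 2 + 10826 = 10828)
(-1497 - a) - B = (-1497 - 1*10828) - 1*(-18135) = (-1497 - 10828) + 18135 = -12325 + 18135 = 5810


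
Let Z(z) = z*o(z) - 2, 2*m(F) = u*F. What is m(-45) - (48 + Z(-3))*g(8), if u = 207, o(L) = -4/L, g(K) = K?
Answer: -9987/2 ≈ -4993.5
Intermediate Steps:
m(F) = 207*F/2 (m(F) = (207*F)/2 = 207*F/2)
Z(z) = -6 (Z(z) = z*(-4/z) - 2 = -4 - 2 = -6)
m(-45) - (48 + Z(-3))*g(8) = (207/2)*(-45) - (48 - 6)*8 = -9315/2 - 42*8 = -9315/2 - 1*336 = -9315/2 - 336 = -9987/2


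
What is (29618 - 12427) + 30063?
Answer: 47254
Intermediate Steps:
(29618 - 12427) + 30063 = 17191 + 30063 = 47254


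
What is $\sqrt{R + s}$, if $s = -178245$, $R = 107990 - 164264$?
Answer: $i \sqrt{234519} \approx 484.27 i$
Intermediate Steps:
$R = -56274$ ($R = 107990 - 164264 = -56274$)
$\sqrt{R + s} = \sqrt{-56274 - 178245} = \sqrt{-234519} = i \sqrt{234519}$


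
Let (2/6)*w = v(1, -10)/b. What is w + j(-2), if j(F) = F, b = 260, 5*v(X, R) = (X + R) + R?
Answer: -2657/1300 ≈ -2.0438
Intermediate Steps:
v(X, R) = X/5 + 2*R/5 (v(X, R) = ((X + R) + R)/5 = ((R + X) + R)/5 = (X + 2*R)/5 = X/5 + 2*R/5)
w = -57/1300 (w = 3*(((⅕)*1 + (⅖)*(-10))/260) = 3*((⅕ - 4)*(1/260)) = 3*(-19/5*1/260) = 3*(-19/1300) = -57/1300 ≈ -0.043846)
w + j(-2) = -57/1300 - 2 = -2657/1300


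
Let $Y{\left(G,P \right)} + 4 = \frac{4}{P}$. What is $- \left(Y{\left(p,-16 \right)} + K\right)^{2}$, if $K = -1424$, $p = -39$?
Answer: $- \frac{32638369}{16} \approx -2.0399 \cdot 10^{6}$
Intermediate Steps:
$Y{\left(G,P \right)} = -4 + \frac{4}{P}$
$- \left(Y{\left(p,-16 \right)} + K\right)^{2} = - \left(\left(-4 + \frac{4}{-16}\right) - 1424\right)^{2} = - \left(\left(-4 + 4 \left(- \frac{1}{16}\right)\right) - 1424\right)^{2} = - \left(\left(-4 - \frac{1}{4}\right) - 1424\right)^{2} = - \left(- \frac{17}{4} - 1424\right)^{2} = - \left(- \frac{5713}{4}\right)^{2} = \left(-1\right) \frac{32638369}{16} = - \frac{32638369}{16}$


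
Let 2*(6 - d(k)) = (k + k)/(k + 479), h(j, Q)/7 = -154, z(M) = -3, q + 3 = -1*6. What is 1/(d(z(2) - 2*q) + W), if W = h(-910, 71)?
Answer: -494/529583 ≈ -0.00093281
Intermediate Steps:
q = -9 (q = -3 - 1*6 = -3 - 6 = -9)
h(j, Q) = -1078 (h(j, Q) = 7*(-154) = -1078)
d(k) = 6 - k/(479 + k) (d(k) = 6 - (k + k)/(2*(k + 479)) = 6 - 2*k/(2*(479 + k)) = 6 - k/(479 + k))
W = -1078
1/(d(z(2) - 2*q) + W) = 1/((2874 + 5*(-3 - 2*(-9)))/(479 + (-3 - 2*(-9))) - 1078) = 1/((2874 + 5*(-3 + 18))/(479 + (-3 + 18)) - 1078) = 1/((2874 + 5*15)/(479 + 15) - 1078) = 1/((2874 + 75)/494 - 1078) = 1/((1/494)*2949 - 1078) = 1/(2949/494 - 1078) = 1/(-529583/494) = -494/529583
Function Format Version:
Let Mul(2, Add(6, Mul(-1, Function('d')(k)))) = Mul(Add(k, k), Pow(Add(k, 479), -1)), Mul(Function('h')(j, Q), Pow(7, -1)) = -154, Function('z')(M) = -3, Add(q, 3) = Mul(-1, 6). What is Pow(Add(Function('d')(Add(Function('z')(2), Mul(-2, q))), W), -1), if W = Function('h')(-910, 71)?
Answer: Rational(-494, 529583) ≈ -0.00093281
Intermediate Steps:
q = -9 (q = Add(-3, Mul(-1, 6)) = Add(-3, -6) = -9)
Function('h')(j, Q) = -1078 (Function('h')(j, Q) = Mul(7, -154) = -1078)
Function('d')(k) = Add(6, Mul(-1, k, Pow(Add(479, k), -1))) (Function('d')(k) = Add(6, Mul(Rational(-1, 2), Mul(Add(k, k), Pow(Add(k, 479), -1)))) = Add(6, Mul(Rational(-1, 2), Mul(Mul(2, k), Pow(Add(479, k), -1)))) = Add(6, Mul(Rational(-1, 2), Mul(2, k, Pow(Add(479, k), -1)))) = Add(6, Mul(-1, k, Pow(Add(479, k), -1))))
W = -1078
Pow(Add(Function('d')(Add(Function('z')(2), Mul(-2, q))), W), -1) = Pow(Add(Mul(Pow(Add(479, Add(-3, Mul(-2, -9))), -1), Add(2874, Mul(5, Add(-3, Mul(-2, -9))))), -1078), -1) = Pow(Add(Mul(Pow(Add(479, Add(-3, 18)), -1), Add(2874, Mul(5, Add(-3, 18)))), -1078), -1) = Pow(Add(Mul(Pow(Add(479, 15), -1), Add(2874, Mul(5, 15))), -1078), -1) = Pow(Add(Mul(Pow(494, -1), Add(2874, 75)), -1078), -1) = Pow(Add(Mul(Rational(1, 494), 2949), -1078), -1) = Pow(Add(Rational(2949, 494), -1078), -1) = Pow(Rational(-529583, 494), -1) = Rational(-494, 529583)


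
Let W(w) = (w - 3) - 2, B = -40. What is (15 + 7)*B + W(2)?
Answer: -883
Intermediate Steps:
W(w) = -5 + w (W(w) = (-3 + w) - 2 = -5 + w)
(15 + 7)*B + W(2) = (15 + 7)*(-40) + (-5 + 2) = 22*(-40) - 3 = -880 - 3 = -883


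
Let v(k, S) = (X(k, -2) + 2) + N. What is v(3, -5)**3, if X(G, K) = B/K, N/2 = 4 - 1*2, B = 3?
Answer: 729/8 ≈ 91.125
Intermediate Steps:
N = 4 (N = 2*(4 - 1*2) = 2*(4 - 2) = 2*2 = 4)
X(G, K) = 3/K
v(k, S) = 9/2 (v(k, S) = (3/(-2) + 2) + 4 = (3*(-1/2) + 2) + 4 = (-3/2 + 2) + 4 = 1/2 + 4 = 9/2)
v(3, -5)**3 = (9/2)**3 = 729/8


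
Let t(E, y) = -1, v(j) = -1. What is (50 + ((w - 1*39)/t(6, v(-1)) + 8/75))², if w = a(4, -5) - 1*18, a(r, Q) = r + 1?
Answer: 58644964/5625 ≈ 10426.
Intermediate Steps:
a(r, Q) = 1 + r
w = -13 (w = (1 + 4) - 1*18 = 5 - 18 = -13)
(50 + ((w - 1*39)/t(6, v(-1)) + 8/75))² = (50 + ((-13 - 1*39)/(-1) + 8/75))² = (50 + ((-13 - 39)*(-1) + 8*(1/75)))² = (50 + (-52*(-1) + 8/75))² = (50 + (52 + 8/75))² = (50 + 3908/75)² = (7658/75)² = 58644964/5625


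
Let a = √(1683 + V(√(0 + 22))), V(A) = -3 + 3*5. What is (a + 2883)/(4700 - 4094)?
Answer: 961/202 + √1695/606 ≈ 4.8254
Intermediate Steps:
V(A) = 12 (V(A) = -3 + 15 = 12)
a = √1695 (a = √(1683 + 12) = √1695 ≈ 41.170)
(a + 2883)/(4700 - 4094) = (√1695 + 2883)/(4700 - 4094) = (2883 + √1695)/606 = (2883 + √1695)*(1/606) = 961/202 + √1695/606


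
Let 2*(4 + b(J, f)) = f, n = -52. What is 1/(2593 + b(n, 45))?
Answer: 2/5223 ≈ 0.00038292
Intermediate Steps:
b(J, f) = -4 + f/2
1/(2593 + b(n, 45)) = 1/(2593 + (-4 + (½)*45)) = 1/(2593 + (-4 + 45/2)) = 1/(2593 + 37/2) = 1/(5223/2) = 2/5223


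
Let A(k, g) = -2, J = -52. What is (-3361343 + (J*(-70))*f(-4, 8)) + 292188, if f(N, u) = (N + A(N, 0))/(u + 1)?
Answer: -9214745/3 ≈ -3.0716e+6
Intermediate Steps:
f(N, u) = (-2 + N)/(1 + u) (f(N, u) = (N - 2)/(u + 1) = (-2 + N)/(1 + u))
(-3361343 + (J*(-70))*f(-4, 8)) + 292188 = (-3361343 + (-52*(-70))*((-2 - 4)/(1 + 8))) + 292188 = (-3361343 + 3640*(-6/9)) + 292188 = (-3361343 + 3640*((⅑)*(-6))) + 292188 = (-3361343 + 3640*(-⅔)) + 292188 = (-3361343 - 7280/3) + 292188 = -10091309/3 + 292188 = -9214745/3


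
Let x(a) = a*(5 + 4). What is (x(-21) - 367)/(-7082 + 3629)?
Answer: 556/3453 ≈ 0.16102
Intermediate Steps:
x(a) = 9*a (x(a) = a*9 = 9*a)
(x(-21) - 367)/(-7082 + 3629) = (9*(-21) - 367)/(-7082 + 3629) = (-189 - 367)/(-3453) = -556*(-1/3453) = 556/3453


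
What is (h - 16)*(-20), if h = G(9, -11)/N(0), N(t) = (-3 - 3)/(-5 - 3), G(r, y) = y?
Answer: 1840/3 ≈ 613.33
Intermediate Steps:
N(t) = ¾ (N(t) = -6/(-8) = -6*(-⅛) = ¾)
h = -44/3 (h = -11/¾ = -11*4/3 = -44/3 ≈ -14.667)
(h - 16)*(-20) = (-44/3 - 16)*(-20) = -92/3*(-20) = 1840/3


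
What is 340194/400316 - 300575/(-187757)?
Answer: 92099393279/37581065606 ≈ 2.4507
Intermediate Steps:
340194/400316 - 300575/(-187757) = 340194*(1/400316) - 300575*(-1/187757) = 170097/200158 + 300575/187757 = 92099393279/37581065606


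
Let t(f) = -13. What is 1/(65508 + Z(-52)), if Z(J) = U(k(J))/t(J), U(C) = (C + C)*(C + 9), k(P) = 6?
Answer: 13/851424 ≈ 1.5269e-5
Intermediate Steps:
U(C) = 2*C*(9 + C) (U(C) = (2*C)*(9 + C) = 2*C*(9 + C))
Z(J) = -180/13 (Z(J) = (2*6*(9 + 6))/(-13) = (2*6*15)*(-1/13) = 180*(-1/13) = -180/13)
1/(65508 + Z(-52)) = 1/(65508 - 180/13) = 1/(851424/13) = 13/851424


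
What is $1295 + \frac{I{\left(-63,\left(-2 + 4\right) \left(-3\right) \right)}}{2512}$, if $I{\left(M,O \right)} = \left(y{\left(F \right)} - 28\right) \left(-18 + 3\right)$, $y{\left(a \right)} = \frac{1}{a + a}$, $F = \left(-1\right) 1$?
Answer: $\frac{6506935}{5024} \approx 1295.2$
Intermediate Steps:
$F = -1$
$y{\left(a \right)} = \frac{1}{2 a}$
$I{\left(M,O \right)} = \frac{855}{2}$ ($I{\left(M,O \right)} = \left(\frac{1}{2 \left(-1\right)} - 28\right) \left(-18 + 3\right) = \left(\frac{1}{2} \left(-1\right) - 28\right) \left(-15\right) = \left(- \frac{1}{2} - 28\right) \left(-15\right) = \left(- \frac{57}{2}\right) \left(-15\right) = \frac{855}{2}$)
$1295 + \frac{I{\left(-63,\left(-2 + 4\right) \left(-3\right) \right)}}{2512} = 1295 + \frac{855}{2 \cdot 2512} = 1295 + \frac{855}{2} \cdot \frac{1}{2512} = 1295 + \frac{855}{5024} = \frac{6506935}{5024}$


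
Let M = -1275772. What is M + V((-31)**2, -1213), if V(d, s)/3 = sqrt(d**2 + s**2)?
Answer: -1275772 + 3*sqrt(2394890) ≈ -1.2711e+6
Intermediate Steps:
V(d, s) = 3*sqrt(d**2 + s**2)
M + V((-31)**2, -1213) = -1275772 + 3*sqrt(((-31)**2)**2 + (-1213)**2) = -1275772 + 3*sqrt(961**2 + 1471369) = -1275772 + 3*sqrt(923521 + 1471369) = -1275772 + 3*sqrt(2394890)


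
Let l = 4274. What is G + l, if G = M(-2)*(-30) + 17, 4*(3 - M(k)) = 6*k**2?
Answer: 4381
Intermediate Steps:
M(k) = 3 - 3*k**2/2
G = 107 (G = (3 - 3/2*(-2)**2)*(-30) + 17 = (3 - 3/2*4)*(-30) + 17 = (3 - 6)*(-30) + 17 = -3*(-30) + 17 = 90 + 17 = 107)
G + l = 107 + 4274 = 4381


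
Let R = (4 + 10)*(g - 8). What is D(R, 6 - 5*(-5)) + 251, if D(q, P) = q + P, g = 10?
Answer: 310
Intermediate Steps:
R = 28 (R = (4 + 10)*(10 - 8) = 14*2 = 28)
D(q, P) = P + q
D(R, 6 - 5*(-5)) + 251 = ((6 - 5*(-5)) + 28) + 251 = ((6 + 25) + 28) + 251 = (31 + 28) + 251 = 59 + 251 = 310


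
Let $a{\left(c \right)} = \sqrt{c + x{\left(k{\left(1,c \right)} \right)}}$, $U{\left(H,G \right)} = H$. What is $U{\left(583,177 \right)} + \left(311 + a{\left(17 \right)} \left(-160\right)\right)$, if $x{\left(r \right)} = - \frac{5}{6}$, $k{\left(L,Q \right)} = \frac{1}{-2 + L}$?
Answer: $894 - \frac{80 \sqrt{582}}{3} \approx 250.68$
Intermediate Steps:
$x{\left(r \right)} = - \frac{5}{6}$ ($x{\left(r \right)} = \left(-5\right) \frac{1}{6} = - \frac{5}{6}$)
$a{\left(c \right)} = \sqrt{- \frac{5}{6} + c}$ ($a{\left(c \right)} = \sqrt{c - \frac{5}{6}} = \sqrt{- \frac{5}{6} + c}$)
$U{\left(583,177 \right)} + \left(311 + a{\left(17 \right)} \left(-160\right)\right) = 583 + \left(311 + \frac{\sqrt{-30 + 36 \cdot 17}}{6} \left(-160\right)\right) = 583 + \left(311 + \frac{\sqrt{-30 + 612}}{6} \left(-160\right)\right) = 583 + \left(311 + \frac{\sqrt{582}}{6} \left(-160\right)\right) = 583 + \left(311 - \frac{80 \sqrt{582}}{3}\right) = 894 - \frac{80 \sqrt{582}}{3}$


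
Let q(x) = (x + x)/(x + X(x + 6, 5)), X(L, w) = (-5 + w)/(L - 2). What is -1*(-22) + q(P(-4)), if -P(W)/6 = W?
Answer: 24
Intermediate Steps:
X(L, w) = (-5 + w)/(-2 + L)
P(W) = -6*W
q(x) = 2 (q(x) = (x + x)/(x + (-5 + 5)/(-2 + (x + 6))) = (2*x)/(x + 0/(-2 + (6 + x))) = (2*x)/(x + 0/(4 + x)) = (2*x)/(x + 0) = (2*x)/x = 2)
-1*(-22) + q(P(-4)) = -1*(-22) + 2 = 22 + 2 = 24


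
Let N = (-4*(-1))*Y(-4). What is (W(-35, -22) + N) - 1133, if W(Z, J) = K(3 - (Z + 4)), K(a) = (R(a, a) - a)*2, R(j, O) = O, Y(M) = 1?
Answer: -1129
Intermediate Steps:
N = 4 (N = -4*(-1)*1 = 4*1 = 4)
K(a) = 0 (K(a) = (a - a)*2 = 0*2 = 0)
W(Z, J) = 0
(W(-35, -22) + N) - 1133 = (0 + 4) - 1133 = 4 - 1133 = -1129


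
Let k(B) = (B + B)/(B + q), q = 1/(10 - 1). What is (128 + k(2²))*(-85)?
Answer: -408680/37 ≈ -11045.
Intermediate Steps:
q = ⅑ (q = 1/9 = ⅑ ≈ 0.11111)
k(B) = 2*B/(⅑ + B) (k(B) = (B + B)/(B + ⅑) = (2*B)/(⅑ + B) = 2*B/(⅑ + B))
(128 + k(2²))*(-85) = (128 + 18*2²/(1 + 9*2²))*(-85) = (128 + 18*4/(1 + 9*4))*(-85) = (128 + 18*4/(1 + 36))*(-85) = (128 + 18*4/37)*(-85) = (128 + 18*4*(1/37))*(-85) = (128 + 72/37)*(-85) = (4808/37)*(-85) = -408680/37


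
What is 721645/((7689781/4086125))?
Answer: 2948731675625/7689781 ≈ 3.8346e+5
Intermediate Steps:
721645/((7689781/4086125)) = 721645/((7689781*(1/4086125))) = 721645/(7689781/4086125) = 721645*(4086125/7689781) = 2948731675625/7689781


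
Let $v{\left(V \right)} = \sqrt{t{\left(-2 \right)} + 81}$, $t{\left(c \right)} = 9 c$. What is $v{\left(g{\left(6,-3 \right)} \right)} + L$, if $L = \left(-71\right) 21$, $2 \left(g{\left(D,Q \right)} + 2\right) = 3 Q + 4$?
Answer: $-1491 + 3 \sqrt{7} \approx -1483.1$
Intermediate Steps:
$g{\left(D,Q \right)} = \frac{3 Q}{2}$ ($g{\left(D,Q \right)} = -2 + \frac{3 Q + 4}{2} = -2 + \frac{4 + 3 Q}{2} = -2 + \left(2 + \frac{3 Q}{2}\right) = \frac{3 Q}{2}$)
$L = -1491$
$v{\left(V \right)} = 3 \sqrt{7}$ ($v{\left(V \right)} = \sqrt{9 \left(-2\right) + 81} = \sqrt{-18 + 81} = \sqrt{63} = 3 \sqrt{7}$)
$v{\left(g{\left(6,-3 \right)} \right)} + L = 3 \sqrt{7} - 1491 = -1491 + 3 \sqrt{7}$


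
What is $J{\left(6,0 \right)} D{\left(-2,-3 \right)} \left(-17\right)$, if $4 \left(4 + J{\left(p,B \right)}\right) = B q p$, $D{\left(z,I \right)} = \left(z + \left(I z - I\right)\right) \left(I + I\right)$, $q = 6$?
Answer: $-2856$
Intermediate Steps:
$D{\left(z,I \right)} = 2 I \left(z - I + I z\right)$ ($D{\left(z,I \right)} = \left(z + \left(- I + I z\right)\right) 2 I = \left(z - I + I z\right) 2 I = 2 I \left(z - I + I z\right)$)
$J{\left(p,B \right)} = -4 + \frac{3 B p}{2}$ ($J{\left(p,B \right)} = -4 + \frac{B 6 p}{4} = -4 + \frac{6 B p}{4} = -4 + \frac{3 B p}{2}$)
$J{\left(6,0 \right)} D{\left(-2,-3 \right)} \left(-17\right) = \left(-4 + \frac{3}{2} \cdot 0 \cdot 6\right) 2 \left(-3\right) \left(-2 - -3 - -6\right) \left(-17\right) = \left(-4 + 0\right) 2 \left(-3\right) \left(-2 + 3 + 6\right) \left(-17\right) = - 4 \cdot 2 \left(-3\right) 7 \left(-17\right) = \left(-4\right) \left(-42\right) \left(-17\right) = 168 \left(-17\right) = -2856$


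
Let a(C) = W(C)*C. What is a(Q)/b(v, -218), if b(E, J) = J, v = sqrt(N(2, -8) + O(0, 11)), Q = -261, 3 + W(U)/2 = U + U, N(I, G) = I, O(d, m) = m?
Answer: -137025/109 ≈ -1257.1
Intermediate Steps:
W(U) = -6 + 4*U (W(U) = -6 + 2*(U + U) = -6 + 2*(2*U) = -6 + 4*U)
a(C) = C*(-6 + 4*C) (a(C) = (-6 + 4*C)*C = C*(-6 + 4*C))
v = sqrt(13) (v = sqrt(2 + 11) = sqrt(13) ≈ 3.6056)
a(Q)/b(v, -218) = (2*(-261)*(-3 + 2*(-261)))/(-218) = (2*(-261)*(-3 - 522))*(-1/218) = (2*(-261)*(-525))*(-1/218) = 274050*(-1/218) = -137025/109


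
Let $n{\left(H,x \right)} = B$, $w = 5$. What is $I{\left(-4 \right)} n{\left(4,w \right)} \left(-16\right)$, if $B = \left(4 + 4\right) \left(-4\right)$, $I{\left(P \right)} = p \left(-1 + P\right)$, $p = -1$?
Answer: $2560$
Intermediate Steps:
$I{\left(P \right)} = 1 - P$ ($I{\left(P \right)} = - (-1 + P) = 1 - P$)
$B = -32$ ($B = 8 \left(-4\right) = -32$)
$n{\left(H,x \right)} = -32$
$I{\left(-4 \right)} n{\left(4,w \right)} \left(-16\right) = \left(1 - -4\right) \left(-32\right) \left(-16\right) = \left(1 + 4\right) \left(-32\right) \left(-16\right) = 5 \left(-32\right) \left(-16\right) = \left(-160\right) \left(-16\right) = 2560$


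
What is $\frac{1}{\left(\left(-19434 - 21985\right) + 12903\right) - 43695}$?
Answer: $- \frac{1}{72211} \approx -1.3848 \cdot 10^{-5}$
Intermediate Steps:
$\frac{1}{\left(\left(-19434 - 21985\right) + 12903\right) - 43695} = \frac{1}{\left(-41419 + 12903\right) - 43695} = \frac{1}{-28516 - 43695} = \frac{1}{-72211} = - \frac{1}{72211}$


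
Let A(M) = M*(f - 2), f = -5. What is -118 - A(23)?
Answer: 43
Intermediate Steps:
A(M) = -7*M (A(M) = M*(-5 - 2) = M*(-7) = -7*M)
-118 - A(23) = -118 - (-7)*23 = -118 - 1*(-161) = -118 + 161 = 43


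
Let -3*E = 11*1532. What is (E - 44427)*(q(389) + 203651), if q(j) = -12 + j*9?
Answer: -31098549620/3 ≈ -1.0366e+10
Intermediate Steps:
E = -16852/3 (E = -11*1532/3 = -⅓*16852 = -16852/3 ≈ -5617.3)
q(j) = -12 + 9*j
(E - 44427)*(q(389) + 203651) = (-16852/3 - 44427)*((-12 + 9*389) + 203651) = -150133*((-12 + 3501) + 203651)/3 = -150133*(3489 + 203651)/3 = -150133/3*207140 = -31098549620/3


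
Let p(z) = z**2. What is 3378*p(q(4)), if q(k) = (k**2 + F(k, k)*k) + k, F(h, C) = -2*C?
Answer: 486432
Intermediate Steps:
q(k) = k - k**2 (q(k) = (k**2 + (-2*k)*k) + k = (k**2 - 2*k**2) + k = -k**2 + k = k - k**2)
3378*p(q(4)) = 3378*(4*(1 - 1*4))**2 = 3378*(4*(1 - 4))**2 = 3378*(4*(-3))**2 = 3378*(-12)**2 = 3378*144 = 486432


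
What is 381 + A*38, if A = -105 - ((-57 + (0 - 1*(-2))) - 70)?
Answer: 1141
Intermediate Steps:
A = 20 (A = -105 - ((-57 + (0 + 2)) - 70) = -105 - ((-57 + 2) - 70) = -105 - (-55 - 70) = -105 - 1*(-125) = -105 + 125 = 20)
381 + A*38 = 381 + 20*38 = 381 + 760 = 1141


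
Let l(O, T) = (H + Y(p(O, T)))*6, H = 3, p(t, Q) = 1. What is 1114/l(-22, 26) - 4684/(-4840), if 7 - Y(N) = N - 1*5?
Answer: 180788/12705 ≈ 14.230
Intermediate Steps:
Y(N) = 12 - N (Y(N) = 7 - (N - 1*5) = 7 - (N - 5) = 7 - (-5 + N) = 7 + (5 - N) = 12 - N)
l(O, T) = 84 (l(O, T) = (3 + (12 - 1*1))*6 = (3 + (12 - 1))*6 = (3 + 11)*6 = 14*6 = 84)
1114/l(-22, 26) - 4684/(-4840) = 1114/84 - 4684/(-4840) = 1114*(1/84) - 4684*(-1/4840) = 557/42 + 1171/1210 = 180788/12705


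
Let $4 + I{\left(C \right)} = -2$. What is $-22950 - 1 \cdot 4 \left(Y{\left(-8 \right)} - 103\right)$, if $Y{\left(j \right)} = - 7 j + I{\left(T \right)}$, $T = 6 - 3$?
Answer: $-22738$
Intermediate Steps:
$T = 3$
$I{\left(C \right)} = -6$ ($I{\left(C \right)} = -4 - 2 = -6$)
$Y{\left(j \right)} = -6 - 7 j$ ($Y{\left(j \right)} = - 7 j - 6 = -6 - 7 j$)
$-22950 - 1 \cdot 4 \left(Y{\left(-8 \right)} - 103\right) = -22950 - 1 \cdot 4 \left(\left(-6 - -56\right) - 103\right) = -22950 - 4 \left(\left(-6 + 56\right) - 103\right) = -22950 - 4 \left(50 - 103\right) = -22950 - 4 \left(-53\right) = -22950 - -212 = -22950 + 212 = -22738$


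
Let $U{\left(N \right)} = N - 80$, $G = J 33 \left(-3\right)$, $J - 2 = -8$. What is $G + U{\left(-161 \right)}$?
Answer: $353$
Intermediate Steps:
$J = -6$ ($J = 2 - 8 = -6$)
$G = 594$ ($G = \left(-6\right) 33 \left(-3\right) = \left(-198\right) \left(-3\right) = 594$)
$U{\left(N \right)} = -80 + N$ ($U{\left(N \right)} = N - 80 = -80 + N$)
$G + U{\left(-161 \right)} = 594 - 241 = 353$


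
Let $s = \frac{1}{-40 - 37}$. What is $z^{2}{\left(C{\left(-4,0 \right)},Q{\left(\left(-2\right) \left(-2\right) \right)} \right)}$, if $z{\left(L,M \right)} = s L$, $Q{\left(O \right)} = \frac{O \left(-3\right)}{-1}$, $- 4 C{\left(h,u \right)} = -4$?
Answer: $\frac{1}{5929} \approx 0.00016866$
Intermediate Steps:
$C{\left(h,u \right)} = 1$ ($C{\left(h,u \right)} = \left(- \frac{1}{4}\right) \left(-4\right) = 1$)
$s = - \frac{1}{77}$ ($s = \frac{1}{-77} = - \frac{1}{77} \approx -0.012987$)
$Q{\left(O \right)} = 3 O$ ($Q{\left(O \right)} = - 3 O \left(-1\right) = 3 O$)
$z{\left(L,M \right)} = - \frac{L}{77}$
$z^{2}{\left(C{\left(-4,0 \right)},Q{\left(\left(-2\right) \left(-2\right) \right)} \right)} = \left(\left(- \frac{1}{77}\right) 1\right)^{2} = \left(- \frac{1}{77}\right)^{2} = \frac{1}{5929}$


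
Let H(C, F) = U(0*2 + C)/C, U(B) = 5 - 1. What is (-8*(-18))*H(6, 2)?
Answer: 96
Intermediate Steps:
U(B) = 4
H(C, F) = 4/C
(-8*(-18))*H(6, 2) = (-8*(-18))*(4/6) = 144*(4*(⅙)) = 144*(⅔) = 96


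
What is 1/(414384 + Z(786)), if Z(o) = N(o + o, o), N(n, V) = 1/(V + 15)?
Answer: 801/331921585 ≈ 2.4132e-6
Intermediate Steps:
N(n, V) = 1/(15 + V)
Z(o) = 1/(15 + o)
1/(414384 + Z(786)) = 1/(414384 + 1/(15 + 786)) = 1/(414384 + 1/801) = 1/(331921585/801) = 801/331921585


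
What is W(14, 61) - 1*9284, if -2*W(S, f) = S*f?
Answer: -9711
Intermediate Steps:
W(S, f) = -S*f/2
W(14, 61) - 1*9284 = -½*14*61 - 1*9284 = -427 - 9284 = -9711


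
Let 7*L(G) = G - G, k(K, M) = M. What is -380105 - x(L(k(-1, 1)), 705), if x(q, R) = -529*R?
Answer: -7160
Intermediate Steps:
L(G) = 0 (L(G) = (G - G)/7 = (⅐)*0 = 0)
-380105 - x(L(k(-1, 1)), 705) = -380105 - (-529)*705 = -380105 - 1*(-372945) = -380105 + 372945 = -7160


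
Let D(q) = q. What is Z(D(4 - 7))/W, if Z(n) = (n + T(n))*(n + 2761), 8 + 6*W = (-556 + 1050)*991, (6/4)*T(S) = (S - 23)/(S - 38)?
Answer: -874286/10035693 ≈ -0.087118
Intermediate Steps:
T(S) = 2*(-23 + S)/(3*(-38 + S)) (T(S) = 2*((S - 23)/(S - 38))/3 = 2*((-23 + S)/(-38 + S))/3 = 2*(-23 + S)/(3*(-38 + S)))
W = 81591 (W = -4/3 + ((-556 + 1050)*991)/6 = -4/3 + (494*991)/6 = -4/3 + (1/6)*489554 = -4/3 + 244777/3 = 81591)
Z(n) = (2761 + n)*(n + 2*(-23 + n)/(3*(-38 + n))) (Z(n) = (n + 2*(-23 + n)/(3*(-38 + n)))*(n + 2761) = (n + 2*(-23 + n)/(3*(-38 + n)))*(2761 + n) = (2761 + n)*(n + 2*(-23 + n)/(3*(-38 + n))))
Z(D(4 - 7))/W = ((-127006 - 309278*(4 - 7) + 3*(4 - 7)**3 + 8171*(4 - 7)**2)/(3*(-38 + (4 - 7))))/81591 = ((-127006 - 309278*(-3) + 3*(-3)**3 + 8171*(-3)**2)/(3*(-38 - 3)))*(1/81591) = ((1/3)*(-127006 + 927834 + 3*(-27) + 8171*9)/(-41))*(1/81591) = ((1/3)*(-1/41)*(-127006 + 927834 - 81 + 73539))*(1/81591) = ((1/3)*(-1/41)*874286)*(1/81591) = -874286/123*1/81591 = -874286/10035693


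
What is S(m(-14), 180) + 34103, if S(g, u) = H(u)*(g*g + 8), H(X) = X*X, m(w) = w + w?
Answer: 25694903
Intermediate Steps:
m(w) = 2*w
H(X) = X²
S(g, u) = u²*(8 + g²) (S(g, u) = u²*(g*g + 8) = u²*(g² + 8) = u²*(8 + g²))
S(m(-14), 180) + 34103 = 180²*(8 + (2*(-14))²) + 34103 = 32400*(8 + (-28)²) + 34103 = 32400*(8 + 784) + 34103 = 32400*792 + 34103 = 25660800 + 34103 = 25694903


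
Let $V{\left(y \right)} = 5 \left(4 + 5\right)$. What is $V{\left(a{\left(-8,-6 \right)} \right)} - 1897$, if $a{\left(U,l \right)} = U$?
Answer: $-1852$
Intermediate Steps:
$V{\left(y \right)} = 45$ ($V{\left(y \right)} = 5 \cdot 9 = 45$)
$V{\left(a{\left(-8,-6 \right)} \right)} - 1897 = 45 - 1897 = -1852$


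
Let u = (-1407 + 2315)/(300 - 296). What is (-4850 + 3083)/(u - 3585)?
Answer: 1767/3358 ≈ 0.52621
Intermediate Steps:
u = 227 (u = 908/4 = 908*(1/4) = 227)
(-4850 + 3083)/(u - 3585) = (-4850 + 3083)/(227 - 3585) = -1767/(-3358) = -1767*(-1/3358) = 1767/3358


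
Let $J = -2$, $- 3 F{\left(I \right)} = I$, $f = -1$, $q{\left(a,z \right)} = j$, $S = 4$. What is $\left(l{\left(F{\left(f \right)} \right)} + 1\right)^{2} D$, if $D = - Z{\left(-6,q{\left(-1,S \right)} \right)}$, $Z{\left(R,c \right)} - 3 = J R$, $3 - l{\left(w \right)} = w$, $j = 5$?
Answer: $- \frac{605}{3} \approx -201.67$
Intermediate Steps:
$q{\left(a,z \right)} = 5$
$F{\left(I \right)} = - \frac{I}{3}$
$l{\left(w \right)} = 3 - w$
$Z{\left(R,c \right)} = 3 - 2 R$
$D = -15$ ($D = - (3 - -12) = - (3 + 12) = \left(-1\right) 15 = -15$)
$\left(l{\left(F{\left(f \right)} \right)} + 1\right)^{2} D = \left(\left(3 - \left(- \frac{1}{3}\right) \left(-1\right)\right) + 1\right)^{2} \left(-15\right) = \left(\left(3 - \frac{1}{3}\right) + 1\right)^{2} \left(-15\right) = \left(\frac{8}{3} + 1\right)^{2} \left(-15\right) = \left(\frac{11}{3}\right)^{2} \left(-15\right) = \frac{121}{9} \left(-15\right) = - \frac{605}{3}$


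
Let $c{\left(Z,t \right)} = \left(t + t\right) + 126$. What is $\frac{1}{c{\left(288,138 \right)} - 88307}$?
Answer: $- \frac{1}{87905} \approx -1.1376 \cdot 10^{-5}$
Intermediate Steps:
$c{\left(Z,t \right)} = 126 + 2 t$ ($c{\left(Z,t \right)} = 2 t + 126 = 126 + 2 t$)
$\frac{1}{c{\left(288,138 \right)} - 88307} = \frac{1}{\left(126 + 2 \cdot 138\right) - 88307} = \frac{1}{\left(126 + 276\right) - 88307} = \frac{1}{402 - 88307} = \frac{1}{-87905} = - \frac{1}{87905}$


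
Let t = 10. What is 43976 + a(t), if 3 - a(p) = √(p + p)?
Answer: 43979 - 2*√5 ≈ 43975.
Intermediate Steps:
a(p) = 3 - √2*√p (a(p) = 3 - √(p + p) = 3 - √(2*p) = 3 - √2*√p)
43976 + a(t) = 43976 + (3 - √2*√10) = 43976 + (3 - 2*√5) = 43979 - 2*√5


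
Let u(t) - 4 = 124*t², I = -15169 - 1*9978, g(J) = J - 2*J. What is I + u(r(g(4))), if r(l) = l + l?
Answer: -17207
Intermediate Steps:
g(J) = -J
r(l) = 2*l
I = -25147 (I = -15169 - 9978 = -25147)
u(t) = 4 + 124*t²
I + u(r(g(4))) = -25147 + (4 + 124*(2*(-1*4))²) = -25147 + (4 + 124*(2*(-4))²) = -25147 + (4 + 124*(-8)²) = -25147 + (4 + 124*64) = -25147 + (4 + 7936) = -25147 + 7940 = -17207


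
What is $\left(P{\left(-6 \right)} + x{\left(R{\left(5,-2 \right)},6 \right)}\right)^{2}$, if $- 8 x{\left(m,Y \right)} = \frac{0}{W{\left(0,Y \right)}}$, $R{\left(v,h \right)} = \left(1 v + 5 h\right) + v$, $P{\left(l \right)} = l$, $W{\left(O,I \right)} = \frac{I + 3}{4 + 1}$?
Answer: $36$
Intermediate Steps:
$W{\left(O,I \right)} = \frac{3}{5} + \frac{I}{5}$ ($W{\left(O,I \right)} = \frac{3 + I}{5} = \left(3 + I\right) \frac{1}{5} = \frac{3}{5} + \frac{I}{5}$)
$R{\left(v,h \right)} = 2 v + 5 h$ ($R{\left(v,h \right)} = \left(v + 5 h\right) + v = 2 v + 5 h$)
$x{\left(m,Y \right)} = 0$ ($x{\left(m,Y \right)} = - \frac{0 \frac{1}{\frac{3}{5} + \frac{Y}{5}}}{8} = \left(- \frac{1}{8}\right) 0 = 0$)
$\left(P{\left(-6 \right)} + x{\left(R{\left(5,-2 \right)},6 \right)}\right)^{2} = \left(-6 + 0\right)^{2} = \left(-6\right)^{2} = 36$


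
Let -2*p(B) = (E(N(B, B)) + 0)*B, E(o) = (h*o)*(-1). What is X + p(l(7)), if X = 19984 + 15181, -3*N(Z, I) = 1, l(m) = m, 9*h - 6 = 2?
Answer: 949427/27 ≈ 35164.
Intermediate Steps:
h = 8/9 (h = ⅔ + (⅑)*2 = ⅔ + 2/9 = 8/9 ≈ 0.88889)
N(Z, I) = -⅓ (N(Z, I) = -⅓*1 = -⅓)
E(o) = -8*o/9 (E(o) = (8*o/9)*(-1) = -8*o/9)
p(B) = -4*B/27 (p(B) = -(-8/9*(-⅓) + 0)*B/2 = -(8/27 + 0)*B/2 = -4*B/27)
X = 35165
X + p(l(7)) = 35165 - 4/27*7 = 35165 - 28/27 = 949427/27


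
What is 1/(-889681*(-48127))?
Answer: 1/42817677487 ≈ 2.3355e-11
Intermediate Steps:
1/(-889681*(-48127)) = -1/889681*(-1/48127) = 1/42817677487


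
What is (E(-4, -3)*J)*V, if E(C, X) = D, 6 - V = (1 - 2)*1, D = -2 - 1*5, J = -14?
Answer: 686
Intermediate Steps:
D = -7 (D = -2 - 5 = -7)
V = 7 (V = 6 - (1 - 2) = 6 - (-1) = 6 - 1*(-1) = 6 + 1 = 7)
E(C, X) = -7
(E(-4, -3)*J)*V = -7*(-14)*7 = 98*7 = 686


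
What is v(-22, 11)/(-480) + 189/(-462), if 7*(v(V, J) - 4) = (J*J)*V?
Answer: 2309/6160 ≈ 0.37484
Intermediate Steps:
v(V, J) = 4 + V*J²/7 (v(V, J) = 4 + ((J*J)*V)/7 = 4 + (J²*V)/7 = 4 + (V*J²)/7 = 4 + V*J²/7)
v(-22, 11)/(-480) + 189/(-462) = (4 + (⅐)*(-22)*11²)/(-480) + 189/(-462) = (4 + (⅐)*(-22)*121)*(-1/480) + 189*(-1/462) = (4 - 2662/7)*(-1/480) - 9/22 = -2634/7*(-1/480) - 9/22 = 439/560 - 9/22 = 2309/6160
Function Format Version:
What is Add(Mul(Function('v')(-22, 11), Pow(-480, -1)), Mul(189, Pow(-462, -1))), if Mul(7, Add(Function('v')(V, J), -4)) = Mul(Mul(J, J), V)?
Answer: Rational(2309, 6160) ≈ 0.37484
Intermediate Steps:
Function('v')(V, J) = Add(4, Mul(Rational(1, 7), V, Pow(J, 2))) (Function('v')(V, J) = Add(4, Mul(Rational(1, 7), Mul(Mul(J, J), V))) = Add(4, Mul(Rational(1, 7), Mul(Pow(J, 2), V))) = Add(4, Mul(Rational(1, 7), Mul(V, Pow(J, 2)))) = Add(4, Mul(Rational(1, 7), V, Pow(J, 2))))
Add(Mul(Function('v')(-22, 11), Pow(-480, -1)), Mul(189, Pow(-462, -1))) = Add(Mul(Add(4, Mul(Rational(1, 7), -22, Pow(11, 2))), Pow(-480, -1)), Mul(189, Pow(-462, -1))) = Add(Mul(Add(4, Mul(Rational(1, 7), -22, 121)), Rational(-1, 480)), Mul(189, Rational(-1, 462))) = Add(Mul(Add(4, Rational(-2662, 7)), Rational(-1, 480)), Rational(-9, 22)) = Add(Mul(Rational(-2634, 7), Rational(-1, 480)), Rational(-9, 22)) = Add(Rational(439, 560), Rational(-9, 22)) = Rational(2309, 6160)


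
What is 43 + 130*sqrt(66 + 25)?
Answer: 43 + 130*sqrt(91) ≈ 1283.1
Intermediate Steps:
43 + 130*sqrt(66 + 25) = 43 + 130*sqrt(91)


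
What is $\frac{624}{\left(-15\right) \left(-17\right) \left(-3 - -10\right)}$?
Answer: $\frac{208}{595} \approx 0.34958$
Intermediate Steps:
$\frac{624}{\left(-15\right) \left(-17\right) \left(-3 - -10\right)} = \frac{624}{255 \left(-3 + 10\right)} = \frac{624}{255 \cdot 7} = \frac{624}{1785} = 624 \cdot \frac{1}{1785} = \frac{208}{595}$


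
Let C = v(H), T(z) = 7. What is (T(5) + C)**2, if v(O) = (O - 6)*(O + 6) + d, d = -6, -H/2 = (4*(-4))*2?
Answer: 16491721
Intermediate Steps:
H = 64 (H = -2*4*(-4)*2 = -(-32)*2 = -2*(-32) = 64)
v(O) = -6 + (-6 + O)*(6 + O) (v(O) = (O - 6)*(O + 6) - 6 = (-6 + O)*(6 + O) - 6 = -6 + (-6 + O)*(6 + O))
C = 4054 (C = -42 + 64**2 = -42 + 4096 = 4054)
(T(5) + C)**2 = (7 + 4054)**2 = 4061**2 = 16491721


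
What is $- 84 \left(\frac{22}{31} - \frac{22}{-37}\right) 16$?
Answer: $- \frac{2010624}{1147} \approx -1752.9$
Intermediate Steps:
$- 84 \left(\frac{22}{31} - \frac{22}{-37}\right) 16 = - 84 \left(22 \cdot \frac{1}{31} - - \frac{22}{37}\right) 16 = - 84 \left(\frac{22}{31} + \frac{22}{37}\right) 16 = \left(-84\right) \frac{1496}{1147} \cdot 16 = \left(- \frac{125664}{1147}\right) 16 = - \frac{2010624}{1147}$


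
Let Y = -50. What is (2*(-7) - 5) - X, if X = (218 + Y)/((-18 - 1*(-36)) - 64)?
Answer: -353/23 ≈ -15.348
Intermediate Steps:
X = -84/23 (X = (218 - 50)/((-18 - 1*(-36)) - 64) = 168/((-18 + 36) - 64) = 168/(18 - 64) = 168/(-46) = 168*(-1/46) = -84/23 ≈ -3.6522)
(2*(-7) - 5) - X = (2*(-7) - 5) - 1*(-84/23) = (-14 - 5) + 84/23 = -19 + 84/23 = -353/23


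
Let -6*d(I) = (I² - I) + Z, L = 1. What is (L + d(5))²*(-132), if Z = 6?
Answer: -4400/3 ≈ -1466.7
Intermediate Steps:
d(I) = -1 - I²/6 + I/6 (d(I) = -((I² - I) + 6)/6 = -(6 + I² - I)/6 = -1 - I²/6 + I/6)
(L + d(5))²*(-132) = (1 + (-1 - ⅙*5² + (⅙)*5))²*(-132) = (1 + (-1 - ⅙*25 + ⅚))²*(-132) = (1 + (-1 - 25/6 + ⅚))²*(-132) = (1 - 13/3)²*(-132) = (-10/3)²*(-132) = (100/9)*(-132) = -4400/3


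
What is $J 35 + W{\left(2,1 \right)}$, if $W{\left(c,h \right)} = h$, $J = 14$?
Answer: $491$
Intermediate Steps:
$J 35 + W{\left(2,1 \right)} = 14 \cdot 35 + 1 = 490 + 1 = 491$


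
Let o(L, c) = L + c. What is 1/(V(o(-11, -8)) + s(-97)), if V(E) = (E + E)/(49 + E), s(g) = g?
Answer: -15/1474 ≈ -0.010176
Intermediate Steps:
V(E) = 2*E/(49 + E) (V(E) = (2*E)/(49 + E) = 2*E/(49 + E))
1/(V(o(-11, -8)) + s(-97)) = 1/(2*(-11 - 8)/(49 + (-11 - 8)) - 97) = 1/(2*(-19)/(49 - 19) - 97) = 1/(2*(-19)/30 - 97) = 1/(2*(-19)*(1/30) - 97) = 1/(-19/15 - 97) = 1/(-1474/15) = -15/1474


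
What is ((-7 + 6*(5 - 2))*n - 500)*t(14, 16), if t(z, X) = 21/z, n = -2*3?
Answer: -849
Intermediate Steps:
n = -6
((-7 + 6*(5 - 2))*n - 500)*t(14, 16) = ((-7 + 6*(5 - 2))*(-6) - 500)*(21/14) = ((-7 + 6*3)*(-6) - 500)*(21*(1/14)) = ((-7 + 18)*(-6) - 500)*(3/2) = (11*(-6) - 500)*(3/2) = (-66 - 500)*(3/2) = -566*3/2 = -849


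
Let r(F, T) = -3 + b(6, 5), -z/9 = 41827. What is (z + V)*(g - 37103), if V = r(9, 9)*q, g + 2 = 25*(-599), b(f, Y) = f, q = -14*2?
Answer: 19609526160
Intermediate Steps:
q = -28
z = -376443 (z = -9*41827 = -376443)
r(F, T) = 3 (r(F, T) = -3 + 6 = 3)
g = -14977 (g = -2 + 25*(-599) = -2 - 14975 = -14977)
V = -84 (V = 3*(-28) = -84)
(z + V)*(g - 37103) = (-376443 - 84)*(-14977 - 37103) = -376527*(-52080) = 19609526160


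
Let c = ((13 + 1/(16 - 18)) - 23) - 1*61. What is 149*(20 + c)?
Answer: -15347/2 ≈ -7673.5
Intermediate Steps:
c = -143/2 (c = ((13 + 1/(-2)) - 23) - 61 = ((13 - ½) - 23) - 61 = (25/2 - 23) - 61 = -21/2 - 61 = -143/2 ≈ -71.500)
149*(20 + c) = 149*(20 - 143/2) = 149*(-103/2) = -15347/2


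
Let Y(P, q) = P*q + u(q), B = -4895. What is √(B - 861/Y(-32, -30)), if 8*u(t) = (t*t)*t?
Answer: 2*I*√16182915/115 ≈ 69.962*I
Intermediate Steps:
u(t) = t³/8 (u(t) = ((t*t)*t)/8 = (t²*t)/8 = t³/8)
Y(P, q) = q³/8 + P*q (Y(P, q) = P*q + q³/8 = q³/8 + P*q)
√(B - 861/Y(-32, -30)) = √(-4895 - 861*(-1/(30*(-32 + (⅛)*(-30)²)))) = √(-4895 - 861*(-1/(30*(-32 + (⅛)*900)))) = √(-4895 - 861*(-1/(30*(-32 + 225/2)))) = √(-4895 - 861/((-30*161/2))) = √(-4895 - 861/(-2415)) = √(-4895 - 861*(-1/2415)) = √(-4895 + 41/115) = √(-562884/115) = 2*I*√16182915/115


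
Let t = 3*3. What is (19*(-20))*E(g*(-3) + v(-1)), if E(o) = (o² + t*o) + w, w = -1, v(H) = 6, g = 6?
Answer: -13300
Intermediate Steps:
t = 9
E(o) = -1 + o² + 9*o (E(o) = (o² + 9*o) - 1 = -1 + o² + 9*o)
(19*(-20))*E(g*(-3) + v(-1)) = (19*(-20))*(-1 + (6*(-3) + 6)² + 9*(6*(-3) + 6)) = -380*(-1 + (-18 + 6)² + 9*(-18 + 6)) = -380*(-1 + (-12)² + 9*(-12)) = -380*(-1 + 144 - 108) = -380*35 = -13300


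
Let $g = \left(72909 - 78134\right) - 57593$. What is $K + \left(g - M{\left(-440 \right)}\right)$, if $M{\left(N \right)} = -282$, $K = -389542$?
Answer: $-452078$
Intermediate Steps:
$g = -62818$ ($g = -5225 - 57593 = -62818$)
$K + \left(g - M{\left(-440 \right)}\right) = -389542 - 62536 = -452078$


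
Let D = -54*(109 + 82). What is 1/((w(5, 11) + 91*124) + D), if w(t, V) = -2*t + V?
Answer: 1/971 ≈ 0.0010299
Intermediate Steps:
D = -10314 (D = -54*191 = -10314)
w(t, V) = V - 2*t
1/((w(5, 11) + 91*124) + D) = 1/(((11 - 2*5) + 91*124) - 10314) = 1/(((11 - 10) + 11284) - 10314) = 1/((1 + 11284) - 10314) = 1/(11285 - 10314) = 1/971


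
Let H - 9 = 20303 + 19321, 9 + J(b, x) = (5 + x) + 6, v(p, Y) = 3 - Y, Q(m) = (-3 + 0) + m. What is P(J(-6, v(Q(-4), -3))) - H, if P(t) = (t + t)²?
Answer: -39377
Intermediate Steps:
Q(m) = -3 + m
J(b, x) = 2 + x (J(b, x) = -9 + ((5 + x) + 6) = -9 + (11 + x) = 2 + x)
H = 39633 (H = 9 + (20303 + 19321) = 9 + 39624 = 39633)
P(t) = 4*t² (P(t) = (2*t)² = 4*t²)
P(J(-6, v(Q(-4), -3))) - H = 4*(2 + (3 - 1*(-3)))² - 1*39633 = 4*(2 + (3 + 3))² - 39633 = 4*(2 + 6)² - 39633 = 4*8² - 39633 = 4*64 - 39633 = 256 - 39633 = -39377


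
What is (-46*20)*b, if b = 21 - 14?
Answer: -6440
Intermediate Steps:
b = 7
(-46*20)*b = -46*20*7 = -920*7 = -6440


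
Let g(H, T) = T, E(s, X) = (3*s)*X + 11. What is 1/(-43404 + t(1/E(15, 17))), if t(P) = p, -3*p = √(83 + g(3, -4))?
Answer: -390636/16955164865 + 3*√79/16955164865 ≈ -2.3038e-5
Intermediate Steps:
E(s, X) = 11 + 3*X*s (E(s, X) = 3*X*s + 11 = 11 + 3*X*s)
p = -√79/3 (p = -√(83 - 4)/3 = -√79/3 ≈ -2.9627)
t(P) = -√79/3
1/(-43404 + t(1/E(15, 17))) = 1/(-43404 - √79/3)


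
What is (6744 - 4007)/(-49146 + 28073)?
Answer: -2737/21073 ≈ -0.12988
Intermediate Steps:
(6744 - 4007)/(-49146 + 28073) = 2737/(-21073) = 2737*(-1/21073) = -2737/21073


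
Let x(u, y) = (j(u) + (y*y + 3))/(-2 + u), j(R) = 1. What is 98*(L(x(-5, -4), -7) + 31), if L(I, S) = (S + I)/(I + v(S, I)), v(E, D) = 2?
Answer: 4165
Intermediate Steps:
x(u, y) = (4 + y²)/(-2 + u) (x(u, y) = (1 + (y*y + 3))/(-2 + u) = (1 + (y² + 3))/(-2 + u) = (1 + (3 + y²))/(-2 + u) = (4 + y²)/(-2 + u))
L(I, S) = (I + S)/(2 + I) (L(I, S) = (S + I)/(I + 2) = (I + S)/(2 + I))
98*(L(x(-5, -4), -7) + 31) = 98*(((4 + (-4)²)/(-2 - 5) - 7)/(2 + (4 + (-4)²)/(-2 - 5)) + 31) = 98*(((4 + 16)/(-7) - 7)/(2 + (4 + 16)/(-7)) + 31) = 98*((-⅐*20 - 7)/(2 - ⅐*20) + 31) = 98*((-20/7 - 7)/(2 - 20/7) + 31) = 98*(-69/7/(-6/7) + 31) = 98*(-7/6*(-69/7) + 31) = 98*(23/2 + 31) = 98*(85/2) = 4165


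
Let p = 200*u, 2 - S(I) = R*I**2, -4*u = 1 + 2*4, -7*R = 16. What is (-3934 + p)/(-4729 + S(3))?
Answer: 30688/32945 ≈ 0.93149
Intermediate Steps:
R = -16/7 (R = -1/7*16 = -16/7 ≈ -2.2857)
u = -9/4 (u = -(1 + 2*4)/4 = -(1 + 8)/4 = -1/4*9 = -9/4 ≈ -2.2500)
S(I) = 2 + 16*I**2/7 (S(I) = 2 - (-16)*I**2/7 = 2 + 16*I**2/7)
p = -450 (p = 200*(-9/4) = -450)
(-3934 + p)/(-4729 + S(3)) = (-3934 - 450)/(-4729 + (2 + (16/7)*3**2)) = -4384/(-4729 + (2 + (16/7)*9)) = -4384/(-4729 + (2 + 144/7)) = -4384/(-4729 + 158/7) = -4384/(-32945/7) = -4384*(-7/32945) = 30688/32945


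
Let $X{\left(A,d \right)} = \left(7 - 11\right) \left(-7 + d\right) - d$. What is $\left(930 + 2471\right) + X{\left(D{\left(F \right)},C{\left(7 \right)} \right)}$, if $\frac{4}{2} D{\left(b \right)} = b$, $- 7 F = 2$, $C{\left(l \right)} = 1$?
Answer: $3424$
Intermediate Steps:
$F = - \frac{2}{7}$ ($F = \left(- \frac{1}{7}\right) 2 = - \frac{2}{7} \approx -0.28571$)
$D{\left(b \right)} = \frac{b}{2}$
$X{\left(A,d \right)} = 28 - 5 d$ ($X{\left(A,d \right)} = - 4 \left(-7 + d\right) - d = \left(28 - 4 d\right) - d = 28 - 5 d$)
$\left(930 + 2471\right) + X{\left(D{\left(F \right)},C{\left(7 \right)} \right)} = \left(930 + 2471\right) + \left(28 - 5\right) = 3401 + \left(28 - 5\right) = 3401 + 23 = 3424$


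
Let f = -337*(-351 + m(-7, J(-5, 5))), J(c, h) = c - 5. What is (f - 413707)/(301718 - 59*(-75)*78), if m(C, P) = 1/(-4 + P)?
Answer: -4135543/9056152 ≈ -0.45666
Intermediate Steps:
J(c, h) = -5 + c
f = 1656355/14 (f = -337*(-351 + 1/(-4 + (-5 - 5))) = -337*(-351 + 1/(-4 - 10)) = -337*(-351 + 1/(-14)) = -337*(-351 - 1/14) = -337*(-4915/14) = 1656355/14 ≈ 1.1831e+5)
(f - 413707)/(301718 - 59*(-75)*78) = (1656355/14 - 413707)/(301718 - 59*(-75)*78) = -4135543/(14*(301718 + 4425*78)) = -4135543/(14*(301718 + 345150)) = -4135543/14/646868 = -4135543/14*1/646868 = -4135543/9056152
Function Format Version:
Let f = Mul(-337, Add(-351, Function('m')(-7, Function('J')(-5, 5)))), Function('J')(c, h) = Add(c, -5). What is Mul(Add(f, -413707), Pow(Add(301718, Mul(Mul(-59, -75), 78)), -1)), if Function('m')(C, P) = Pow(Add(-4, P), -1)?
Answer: Rational(-4135543, 9056152) ≈ -0.45666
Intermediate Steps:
Function('J')(c, h) = Add(-5, c)
f = Rational(1656355, 14) (f = Mul(-337, Add(-351, Pow(Add(-4, Add(-5, -5)), -1))) = Mul(-337, Add(-351, Pow(Add(-4, -10), -1))) = Mul(-337, Add(-351, Pow(-14, -1))) = Mul(-337, Add(-351, Rational(-1, 14))) = Mul(-337, Rational(-4915, 14)) = Rational(1656355, 14) ≈ 1.1831e+5)
Mul(Add(f, -413707), Pow(Add(301718, Mul(Mul(-59, -75), 78)), -1)) = Mul(Add(Rational(1656355, 14), -413707), Pow(Add(301718, Mul(Mul(-59, -75), 78)), -1)) = Mul(Rational(-4135543, 14), Pow(Add(301718, Mul(4425, 78)), -1)) = Mul(Rational(-4135543, 14), Pow(Add(301718, 345150), -1)) = Mul(Rational(-4135543, 14), Pow(646868, -1)) = Mul(Rational(-4135543, 14), Rational(1, 646868)) = Rational(-4135543, 9056152)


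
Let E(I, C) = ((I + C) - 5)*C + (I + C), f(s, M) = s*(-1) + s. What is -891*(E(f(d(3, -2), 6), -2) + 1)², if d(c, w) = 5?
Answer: -150579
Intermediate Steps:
f(s, M) = 0 (f(s, M) = -s + s = 0)
E(I, C) = C + I + C*(-5 + C + I) (E(I, C) = ((C + I) - 5)*C + (C + I) = (-5 + C + I)*C + (C + I) = C*(-5 + C + I) + (C + I) = C + I + C*(-5 + C + I))
-891*(E(f(d(3, -2), 6), -2) + 1)² = -891*((0 + (-2)² - 4*(-2) - 2*0) + 1)² = -891*((0 + 4 + 8 + 0) + 1)² = -891*(12 + 1)² = -891*13² = -891*169 = -150579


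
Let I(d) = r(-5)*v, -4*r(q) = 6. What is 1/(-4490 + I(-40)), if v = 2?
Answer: -1/4493 ≈ -0.00022257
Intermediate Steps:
r(q) = -3/2 (r(q) = -¼*6 = -3/2)
I(d) = -3 (I(d) = -3/2*2 = -3)
1/(-4490 + I(-40)) = 1/(-4490 - 3) = 1/(-4493) = -1/4493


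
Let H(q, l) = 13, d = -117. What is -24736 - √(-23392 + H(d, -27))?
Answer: -24736 - I*√23379 ≈ -24736.0 - 152.9*I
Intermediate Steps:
-24736 - √(-23392 + H(d, -27)) = -24736 - √(-23392 + 13) = -24736 - √(-23379) = -24736 - I*√23379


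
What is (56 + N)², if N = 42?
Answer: 9604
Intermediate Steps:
(56 + N)² = (56 + 42)² = 98² = 9604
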